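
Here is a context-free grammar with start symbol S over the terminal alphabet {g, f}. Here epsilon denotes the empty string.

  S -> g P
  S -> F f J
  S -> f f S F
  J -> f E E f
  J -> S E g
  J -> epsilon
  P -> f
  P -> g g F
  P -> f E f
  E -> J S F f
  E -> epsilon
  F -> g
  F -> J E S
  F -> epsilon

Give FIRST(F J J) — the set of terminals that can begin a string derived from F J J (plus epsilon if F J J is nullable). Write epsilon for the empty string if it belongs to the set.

FIRST(P): from P->f we get {f}; from P->g g F we get {g}; from P->f E f we get {f}. So FIRST(P) = {f, g}.
FIRST(S): from S->g P we get {g}; from S->F f J we get {f, g}; from S->f f S F we get {f}. So FIRST(S) = {f, g}.
FIRST(J): from J->f E E f we get {f}; from J->S E g we get {f, g}; from J->epsilon we get {epsilon}. So FIRST(J) = {epsilon, f, g}.
FIRST(E): from E->J S F f we get {f, g}; from E->epsilon we get {epsilon}. So FIRST(E) = {epsilon, f, g}.
FIRST(F): from F->g we get {g}; from F->J E S we get {f, g}; from F->epsilon we get {epsilon}. So FIRST(F) = {epsilon, f, g}.
FIRST(F J J): take FIRST of each symbol in turn, carrying on past any symbol whose FIRST contains epsilon; result {epsilon, f, g}.

{epsilon, f, g}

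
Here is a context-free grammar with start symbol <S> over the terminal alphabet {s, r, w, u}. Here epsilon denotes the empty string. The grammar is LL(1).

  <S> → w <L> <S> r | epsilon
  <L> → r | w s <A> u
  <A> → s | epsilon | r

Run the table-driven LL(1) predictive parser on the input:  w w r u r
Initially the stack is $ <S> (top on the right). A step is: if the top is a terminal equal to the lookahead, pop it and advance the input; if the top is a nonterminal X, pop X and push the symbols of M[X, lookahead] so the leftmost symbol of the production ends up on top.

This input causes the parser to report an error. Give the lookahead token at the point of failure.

step 1: stack=$ <S>  input=w w r u r $  — expand <S> → w <L> <S> r
step 2: stack=$ r <S> <L> w  input=w w r u r $  — match w
step 3: stack=$ r <S> <L>  input=w r u r $  — expand <L> → w s <A> u
step 4: stack=$ r <S> u <A> s w  input=w r u r $  — match w
step 5: stack=$ r <S> u <A> s  input=r u r $  — error: top is terminal s but lookahead is r

r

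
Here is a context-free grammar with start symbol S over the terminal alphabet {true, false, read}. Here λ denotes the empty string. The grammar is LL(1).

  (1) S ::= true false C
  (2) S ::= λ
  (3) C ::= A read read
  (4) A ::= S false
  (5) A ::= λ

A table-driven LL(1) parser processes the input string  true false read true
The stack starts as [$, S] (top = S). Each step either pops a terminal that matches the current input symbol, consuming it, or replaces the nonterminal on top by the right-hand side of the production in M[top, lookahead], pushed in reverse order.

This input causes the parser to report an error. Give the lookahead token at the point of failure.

true

     Stack           Input                   Action
  1  $ S             true false read true $  expand S ::= true false C
  2  $ C false true  true false read true $  match true
  3  $ C false       false read true $       match false
  4  $ C             read true $             expand C ::= A read read
  5  $ read read A   read true $             expand A ::= λ
  6  $ read read     read true $             match read
  7  $ read          true $                  error: top is terminal read but lookahead is true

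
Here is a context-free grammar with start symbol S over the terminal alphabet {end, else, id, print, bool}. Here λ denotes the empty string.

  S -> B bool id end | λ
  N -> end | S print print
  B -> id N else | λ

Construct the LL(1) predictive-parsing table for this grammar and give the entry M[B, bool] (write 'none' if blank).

B -> λ

FIRST(B): from B->id N else we get {id}; from B->λ we get {λ}. So FIRST(B) = {λ, id}.
FIRST(S): from S->B bool id end we get {bool, id}; from S->λ we get {λ}. So FIRST(S) = {λ, bool, id}.
FIRST(N): from N->end we get {end}; from N->S print print we get {bool, id, print}. So FIRST(N) = {bool, end, id, print}.
FOLLOW(S) includes $ since S is the start symbol.
FOLLOW(B): in S->B bool id end, B is followed by bool id end with FIRST {bool}. Thus FOLLOW(B) = {bool}.
For B -> id N else: FIRST(id N else) = {id}, so it goes in M[B, t] for t ∈ {id}.
For B -> λ: FIRST(λ) = {λ}, so it goes in M[B, t] for t ∈ {}; since λ ∈ FIRST, also for every t ∈ FOLLOW(B) = {bool}.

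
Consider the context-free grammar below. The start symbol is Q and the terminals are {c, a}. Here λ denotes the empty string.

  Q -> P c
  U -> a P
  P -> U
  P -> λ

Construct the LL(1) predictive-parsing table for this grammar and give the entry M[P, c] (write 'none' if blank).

FIRST(U) = {a}
FIRST(P) = {λ, a}  (via U)
FIRST(Q) = {a, c}  (via P c)
FOLLOW(Q) includes $ since Q is the start symbol.
FOLLOW(U): in P->U, the suffix after U is empty, so FOLLOW(U) ⊇ FOLLOW(P) = {c}. Thus FOLLOW(U) = {c}.
FOLLOW(P): in Q->P c, P is followed by c with FIRST {c}; in U->a P, the suffix after P is empty, so FOLLOW(P) ⊇ FOLLOW(U) = {c}. Thus FOLLOW(P) = {c}.
For P -> U: FIRST(U) = {a}, so it goes in M[P, t] for t ∈ {a}.
For P -> λ: FIRST(λ) = {λ}, so it goes in M[P, t] for t ∈ {}; since λ ∈ FIRST, also for every t ∈ FOLLOW(P) = {c}.

P -> λ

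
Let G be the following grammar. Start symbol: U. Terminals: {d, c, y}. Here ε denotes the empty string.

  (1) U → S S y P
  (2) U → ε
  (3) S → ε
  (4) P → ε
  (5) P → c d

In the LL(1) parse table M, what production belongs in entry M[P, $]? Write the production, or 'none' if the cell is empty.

FIRST(S): from S→ε we get {ε}. So FIRST(S) = {ε}.
FIRST(P): from P→ε we get {ε}; from P→c d we get {c}. So FIRST(P) = {ε, c}.
FIRST(U): from U→S S y P we get {y}; from U→ε we get {ε}. So FIRST(U) = {ε, y}.
FOLLOW(U) includes $ since U is the start symbol.
FOLLOW(U): U appears on no right-hand side. Thus FOLLOW(U) = {$}.
FOLLOW(P): in U→S S y P, the suffix after P is empty, so FOLLOW(P) ⊇ FOLLOW(U) = {$}. Thus FOLLOW(P) = {$}.
For P → ε: FIRST(ε) = {ε}, so it goes in M[P, t] for t ∈ {}; since ε ∈ FIRST, also for every t ∈ FOLLOW(P) = {$}.
For P → c d: FIRST(c d) = {c}, so it goes in M[P, t] for t ∈ {c}.

P → ε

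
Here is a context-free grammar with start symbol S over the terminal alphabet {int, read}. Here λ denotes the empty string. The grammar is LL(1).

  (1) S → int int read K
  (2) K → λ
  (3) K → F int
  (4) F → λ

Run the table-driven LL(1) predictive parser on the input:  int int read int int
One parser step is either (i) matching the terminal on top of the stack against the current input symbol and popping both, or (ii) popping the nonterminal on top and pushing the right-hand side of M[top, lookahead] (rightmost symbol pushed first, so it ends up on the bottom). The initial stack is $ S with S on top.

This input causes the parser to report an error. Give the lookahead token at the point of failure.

     Stack             Input                   Action
  1  $ S               int int read int int $  expand S → int int read K
  2  $ K read int int  int int read int int $  match int
  3  $ K read int      int read int int $      match int
  4  $ K read          read int int $          match read
  5  $ K               int int $               expand K → F int
  6  $ int F           int int $               expand F → λ
  7  $ int             int int $               match int
  8  $                 int $                   error: stack empty but input remains

int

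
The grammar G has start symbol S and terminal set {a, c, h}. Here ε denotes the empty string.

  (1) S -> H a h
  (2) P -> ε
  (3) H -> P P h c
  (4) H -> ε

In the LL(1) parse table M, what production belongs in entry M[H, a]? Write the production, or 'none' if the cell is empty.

H -> ε

FIRST(P): from P->ε we get {ε}. So FIRST(P) = {ε}.
FIRST(H): from H->P P h c we get {h}; from H->ε we get {ε}. So FIRST(H) = {ε, h}.
FIRST(S): from S->H a h we get {a, h}. So FIRST(S) = {a, h}.
FOLLOW(S) includes $ since S is the start symbol.
FOLLOW(H): in S->H a h, H is followed by a h with FIRST {a}. Thus FOLLOW(H) = {a}.
For H -> P P h c: FIRST(P P h c) = {h}, so it goes in M[H, t] for t ∈ {h}.
For H -> ε: FIRST(ε) = {ε}, so it goes in M[H, t] for t ∈ {}; since ε ∈ FIRST, also for every t ∈ FOLLOW(H) = {a}.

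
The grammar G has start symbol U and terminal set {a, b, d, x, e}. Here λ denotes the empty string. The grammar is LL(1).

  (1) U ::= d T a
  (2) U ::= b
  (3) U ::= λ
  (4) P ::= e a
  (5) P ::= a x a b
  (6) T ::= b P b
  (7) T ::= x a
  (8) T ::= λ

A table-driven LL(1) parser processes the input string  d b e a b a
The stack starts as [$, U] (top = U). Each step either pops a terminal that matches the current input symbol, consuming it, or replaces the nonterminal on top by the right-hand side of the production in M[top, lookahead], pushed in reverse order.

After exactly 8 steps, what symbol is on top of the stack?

step 1: stack=$ U  input=d b e a b a $  — expand U ::= d T a
step 2: stack=$ a T d  input=d b e a b a $  — match d
step 3: stack=$ a T  input=b e a b a $  — expand T ::= b P b
step 4: stack=$ a b P b  input=b e a b a $  — match b
step 5: stack=$ a b P  input=e a b a $  — expand P ::= e a
step 6: stack=$ a b a e  input=e a b a $  — match e
step 7: stack=$ a b a  input=a b a $  — match a
step 8: stack=$ a b  input=b a $  — match b
Stack after step 8: $ a (top = a).

a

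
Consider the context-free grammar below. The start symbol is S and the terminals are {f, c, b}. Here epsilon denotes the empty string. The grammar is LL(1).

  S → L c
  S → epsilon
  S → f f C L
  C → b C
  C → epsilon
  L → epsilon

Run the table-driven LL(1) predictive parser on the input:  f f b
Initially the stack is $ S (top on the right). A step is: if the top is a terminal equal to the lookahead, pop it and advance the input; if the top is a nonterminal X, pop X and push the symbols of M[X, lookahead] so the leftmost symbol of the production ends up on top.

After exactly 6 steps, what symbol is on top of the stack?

L

step 1: stack=$ S  input=f f b $  — expand S → f f C L
step 2: stack=$ L C f f  input=f f b $  — match f
step 3: stack=$ L C f  input=f b $  — match f
step 4: stack=$ L C  input=b $  — expand C → b C
step 5: stack=$ L C b  input=b $  — match b
step 6: stack=$ L C  input=$  — expand C → epsilon
Stack after step 6: $ L (top = L).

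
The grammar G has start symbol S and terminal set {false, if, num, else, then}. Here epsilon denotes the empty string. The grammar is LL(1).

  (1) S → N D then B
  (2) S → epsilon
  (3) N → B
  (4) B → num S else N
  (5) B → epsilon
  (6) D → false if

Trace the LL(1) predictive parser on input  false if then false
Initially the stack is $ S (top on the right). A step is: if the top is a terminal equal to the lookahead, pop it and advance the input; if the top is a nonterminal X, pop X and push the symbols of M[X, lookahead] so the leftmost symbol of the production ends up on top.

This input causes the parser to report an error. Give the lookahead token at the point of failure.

false

step 1: stack=$ S  input=false if then false $  — expand S → N D then B
step 2: stack=$ B then D N  input=false if then false $  — expand N → B
step 3: stack=$ B then D B  input=false if then false $  — expand B → epsilon
step 4: stack=$ B then D  input=false if then false $  — expand D → false if
step 5: stack=$ B then if false  input=false if then false $  — match false
step 6: stack=$ B then if  input=if then false $  — match if
step 7: stack=$ B then  input=then false $  — match then
step 8: stack=$ B  input=false $  — expand B → epsilon
step 9: stack=$  input=false $  — error: stack empty but input remains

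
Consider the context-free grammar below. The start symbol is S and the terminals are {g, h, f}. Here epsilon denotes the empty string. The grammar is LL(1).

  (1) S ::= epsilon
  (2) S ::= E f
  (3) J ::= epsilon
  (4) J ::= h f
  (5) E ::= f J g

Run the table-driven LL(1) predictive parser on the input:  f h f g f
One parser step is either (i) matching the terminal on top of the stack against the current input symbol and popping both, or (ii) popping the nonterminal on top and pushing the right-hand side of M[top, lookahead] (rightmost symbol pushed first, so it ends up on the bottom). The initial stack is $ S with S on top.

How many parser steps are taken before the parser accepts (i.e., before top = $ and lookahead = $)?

step 1: stack=$ S  input=f h f g f $  — expand S ::= E f
step 2: stack=$ f E  input=f h f g f $  — expand E ::= f J g
step 3: stack=$ f g J f  input=f h f g f $  — match f
step 4: stack=$ f g J  input=h f g f $  — expand J ::= h f
step 5: stack=$ f g f h  input=h f g f $  — match h
step 6: stack=$ f g f  input=f g f $  — match f
step 7: stack=$ f g  input=g f $  — match g
step 8: stack=$ f  input=f $  — match f
Accept reached after 8 steps.

8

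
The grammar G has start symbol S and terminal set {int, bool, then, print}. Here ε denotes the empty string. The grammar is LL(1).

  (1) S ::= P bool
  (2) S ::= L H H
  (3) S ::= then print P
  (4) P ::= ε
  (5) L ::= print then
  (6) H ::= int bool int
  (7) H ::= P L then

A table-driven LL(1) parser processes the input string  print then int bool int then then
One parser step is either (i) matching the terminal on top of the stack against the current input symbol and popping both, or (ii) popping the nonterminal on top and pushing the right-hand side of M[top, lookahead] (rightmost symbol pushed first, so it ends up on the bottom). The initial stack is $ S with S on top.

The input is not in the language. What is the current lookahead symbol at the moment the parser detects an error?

     Stack             Input                                Action
  1  $ S               print then int bool int then then $  expand S ::= L H H
  2  $ H H L           print then int bool int then then $  expand L ::= print then
  3  $ H H then print  print then int bool int then then $  match print
  4  $ H H then        then int bool int then then $        match then
  5  $ H H             int bool int then then $             expand H ::= int bool int
  6  $ H int bool int  int bool int then then $             match int
  7  $ H int bool      bool int then then $                 match bool
  8  $ H int           int then then $                      match int
  9  $ H               then then $                          error: M[H, then] is empty

then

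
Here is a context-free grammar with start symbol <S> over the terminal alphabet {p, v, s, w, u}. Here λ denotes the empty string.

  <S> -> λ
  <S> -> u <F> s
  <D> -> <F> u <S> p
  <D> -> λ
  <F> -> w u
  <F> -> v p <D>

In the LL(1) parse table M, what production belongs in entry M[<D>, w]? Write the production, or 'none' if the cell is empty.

<D> -> <F> u <S> p

FIRST(<S>): from <S>->λ we get {λ}; from <S>->u <F> s we get {u}. So FIRST(<S>) = {λ, u}.
FIRST(<F>): from <F>->w u we get {w}; from <F>->v p <D> we get {v}. So FIRST(<F>) = {v, w}.
FIRST(<D>): from <D>-><F> u <S> p we get {v, w}; from <D>->λ we get {λ}. So FIRST(<D>) = {λ, v, w}.
FOLLOW(<S>) includes $ since <S> is the start symbol.
FOLLOW(<F>): in <S>->u <F> s, <F> is followed by s with FIRST {s}; in <D>-><F> u <S> p, <F> is followed by u <S> p with FIRST {u}. Thus FOLLOW(<F>) = {s, u}.
FOLLOW(<D>): in <F>->v p <D>, the suffix after <D> is empty, so FOLLOW(<D>) ⊇ FOLLOW(<F>) = {s, u}. Thus FOLLOW(<D>) = {s, u}.
For <D> -> <F> u <S> p: FIRST(<F> u <S> p) = {v, w}, so it goes in M[<D>, t] for t ∈ {v, w}.
For <D> -> λ: FIRST(λ) = {λ}, so it goes in M[<D>, t] for t ∈ {}; since λ ∈ FIRST, also for every t ∈ FOLLOW(<D>) = {s, u}.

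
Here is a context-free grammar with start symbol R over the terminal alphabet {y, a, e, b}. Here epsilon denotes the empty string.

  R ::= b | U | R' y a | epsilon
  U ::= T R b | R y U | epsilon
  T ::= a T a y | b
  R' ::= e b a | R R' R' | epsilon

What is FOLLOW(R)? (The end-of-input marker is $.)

FIRST(T) = {a, b}
FIRST(R) = {epsilon, a, b, e, y}  (via U, R' y a)
FIRST(U) = {epsilon, a, b, e, y}  (via T R b, R y U)
FIRST(R') = {epsilon, a, b, e, y}  (via R R' R')
FOLLOW(R) includes $ since R is the start symbol.
FOLLOW(T): in U::=T R b, T is followed by R b with FIRST {a, b, e, y}; in T::=a T a y, T is followed by a y with FIRST {a}. Thus FOLLOW(T) = {a, b, e, y}.
FOLLOW(R'): in R::=R' y a, R' is followed by y a with FIRST {y}; in R'::=R R' R' (occurrence 1), R' is followed by R' with FIRST {epsilon, a, b, e, y}; in R'::=R R' R' (occurrence 1), the suffix after R' is nullable (adds nothing new); in R'::=R R' R' (occurrence 2), the suffix after R' is empty (adds nothing new). Thus FOLLOW(R') = {a, b, e, y}.
FOLLOW(R): in U::=T R b, R is followed by b with FIRST {b}; in U::=R y U, R is followed by y U with FIRST {y}; in R'::=R R' R', R is followed by R' R' with FIRST {epsilon, a, b, e, y}; in R'::=R R' R', the suffix after R is nullable, so FOLLOW(R) ⊇ FOLLOW(R') = {a, b, e, y}. Thus FOLLOW(R) = {$, a, b, e, y}.
FOLLOW(U): in R::=U, the suffix after U is empty, so FOLLOW(U) ⊇ FOLLOW(R) = {$, a, b, e, y}; in U::=R y U, the suffix after U is empty (adds nothing new). Thus FOLLOW(U) = {$, a, b, e, y}.

{$, a, b, e, y}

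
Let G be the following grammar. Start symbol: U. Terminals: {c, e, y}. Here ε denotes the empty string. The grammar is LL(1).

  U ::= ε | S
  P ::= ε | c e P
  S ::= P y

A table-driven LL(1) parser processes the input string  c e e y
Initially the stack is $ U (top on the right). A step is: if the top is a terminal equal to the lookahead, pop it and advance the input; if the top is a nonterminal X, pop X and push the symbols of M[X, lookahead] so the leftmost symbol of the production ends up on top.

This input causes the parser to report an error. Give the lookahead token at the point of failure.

e

step 1: stack=$ U  input=c e e y $  — expand U ::= S
step 2: stack=$ S  input=c e e y $  — expand S ::= P y
step 3: stack=$ y P  input=c e e y $  — expand P ::= c e P
step 4: stack=$ y P e c  input=c e e y $  — match c
step 5: stack=$ y P e  input=e e y $  — match e
step 6: stack=$ y P  input=e y $  — error: M[P, e] is empty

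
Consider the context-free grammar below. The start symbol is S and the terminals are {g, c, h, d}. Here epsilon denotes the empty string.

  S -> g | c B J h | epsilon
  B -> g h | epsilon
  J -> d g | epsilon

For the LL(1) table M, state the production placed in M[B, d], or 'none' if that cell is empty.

FIRST(S) = {epsilon, c, g}
FIRST(B) = {epsilon, g}
FIRST(J) = {epsilon, d}
FOLLOW(S) includes $ since S is the start symbol.
FOLLOW(B): in S->c B J h, B is followed by J h with FIRST {d, h}. Thus FOLLOW(B) = {d, h}.
For B -> g h: FIRST(g h) = {g}, so it goes in M[B, t] for t ∈ {g}.
For B -> epsilon: FIRST(epsilon) = {epsilon}, so it goes in M[B, t] for t ∈ {}; since epsilon ∈ FIRST, also for every t ∈ FOLLOW(B) = {d, h}.

B -> epsilon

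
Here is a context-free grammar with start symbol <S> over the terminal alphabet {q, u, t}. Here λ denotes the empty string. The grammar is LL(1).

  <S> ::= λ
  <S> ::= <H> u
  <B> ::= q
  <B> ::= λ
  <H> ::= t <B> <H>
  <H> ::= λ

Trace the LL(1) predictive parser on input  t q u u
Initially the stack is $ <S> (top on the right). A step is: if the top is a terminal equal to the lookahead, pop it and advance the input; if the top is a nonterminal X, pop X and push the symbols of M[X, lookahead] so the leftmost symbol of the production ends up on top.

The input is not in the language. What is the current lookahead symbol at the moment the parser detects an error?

     Stack          Input      Action
  1  $ <S>          t q u u $  expand <S> ::= <H> u
  2  $ u <H>        t q u u $  expand <H> ::= t <B> <H>
  3  $ u <H> <B> t  t q u u $  match t
  4  $ u <H> <B>    q u u $    expand <B> ::= q
  5  $ u <H> q      q u u $    match q
  6  $ u <H>        u u $      expand <H> ::= λ
  7  $ u            u u $      match u
  8  $              u $        error: stack empty but input remains

u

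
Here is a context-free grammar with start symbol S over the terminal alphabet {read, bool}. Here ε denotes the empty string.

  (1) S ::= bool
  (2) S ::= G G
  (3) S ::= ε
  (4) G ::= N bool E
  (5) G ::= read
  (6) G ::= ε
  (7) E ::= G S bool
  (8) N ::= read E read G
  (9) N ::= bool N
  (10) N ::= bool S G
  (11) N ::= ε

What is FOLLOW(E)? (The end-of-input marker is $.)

{$, bool, read}

FIRST(N): from N::=read E read G we get {read}; from N::=bool N we get {bool}; from N::=bool S G we get {bool}; from N::=ε we get {ε}. So FIRST(N) = {ε, bool, read}.
FIRST(G): from G::=N bool E we get {bool, read}; from G::=read we get {read}; from G::=ε we get {ε}. So FIRST(G) = {ε, bool, read}.
FIRST(S): from S::=bool we get {bool}; from S::=G G we get {ε, bool, read}; from S::=ε we get {ε}. So FIRST(S) = {ε, bool, read}.
FIRST(E): from E::=G S bool we get {bool, read}. So FIRST(E) = {bool, read}.
FOLLOW(S) includes $ since S is the start symbol.
FOLLOW(N): in G::=N bool E, N is followed by bool E with FIRST {bool}; in N::=bool N, the suffix after N is empty (adds nothing new). Thus FOLLOW(N) = {bool}.
FOLLOW(S): in E::=G S bool, S is followed by bool with FIRST {bool}; in N::=bool S G, S is followed by G with FIRST {ε, bool, read}; in N::=bool S G, the suffix after S is nullable, so FOLLOW(S) ⊇ FOLLOW(N) = {bool}. Thus FOLLOW(S) = {$, bool, read}.
FOLLOW(G): in S::=G G (occurrence 1), G is followed by G with FIRST {ε, bool, read}; in S::=G G (occurrence 1), the suffix after G is nullable, so FOLLOW(G) ⊇ FOLLOW(S) = {$, bool, read}; in S::=G G (occurrence 2), the suffix after G is empty, so FOLLOW(G) ⊇ FOLLOW(S) = {$, bool, read}; in E::=G S bool, G is followed by S bool with FIRST {bool, read}; in N::=read E read G, the suffix after G is empty, so FOLLOW(G) ⊇ FOLLOW(N) = {bool}; in N::=bool S G, the suffix after G is empty, so FOLLOW(G) ⊇ FOLLOW(N) = {bool}. Thus FOLLOW(G) = {$, bool, read}.
FOLLOW(E): in G::=N bool E, the suffix after E is empty, so FOLLOW(E) ⊇ FOLLOW(G) = {$, bool, read}; in N::=read E read G, E is followed by read G with FIRST {read}. Thus FOLLOW(E) = {$, bool, read}.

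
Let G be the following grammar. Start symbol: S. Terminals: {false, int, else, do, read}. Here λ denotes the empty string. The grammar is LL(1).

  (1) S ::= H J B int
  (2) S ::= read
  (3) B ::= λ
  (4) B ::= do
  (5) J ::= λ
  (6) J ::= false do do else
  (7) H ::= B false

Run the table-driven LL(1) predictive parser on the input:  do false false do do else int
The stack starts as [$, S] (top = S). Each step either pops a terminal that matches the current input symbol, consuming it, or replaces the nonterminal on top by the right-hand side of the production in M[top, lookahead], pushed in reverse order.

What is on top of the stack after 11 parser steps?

int

      Stack                     Input                            Action
   1  $ S                       do false false do do else int $  expand S ::= H J B int
   2  $ int B J H               do false false do do else int $  expand H ::= B false
   3  $ int B J false B         do false false do do else int $  expand B ::= do
   4  $ int B J false do        do false false do do else int $  match do
   5  $ int B J false           false false do do else int $     match false
   6  $ int B J                 false do do else int $           expand J ::= false do do else
   7  $ int B else do do false  false do do else int $           match false
   8  $ int B else do do        do do else int $                 match do
   9  $ int B else do           do else int $                    match do
  10  $ int B else              else int $                       match else
  11  $ int B                   int $                            expand B ::= λ
Stack after step 11: $ int (top = int).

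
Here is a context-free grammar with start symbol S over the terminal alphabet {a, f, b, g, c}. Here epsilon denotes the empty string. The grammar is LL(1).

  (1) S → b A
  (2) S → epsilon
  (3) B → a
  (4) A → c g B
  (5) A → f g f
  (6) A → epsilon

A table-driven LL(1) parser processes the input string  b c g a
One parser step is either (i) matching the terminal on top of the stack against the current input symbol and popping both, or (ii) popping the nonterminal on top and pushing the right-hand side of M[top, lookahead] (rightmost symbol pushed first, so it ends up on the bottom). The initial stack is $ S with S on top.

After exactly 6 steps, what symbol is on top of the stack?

a

step 1: stack=$ S  input=b c g a $  — expand S → b A
step 2: stack=$ A b  input=b c g a $  — match b
step 3: stack=$ A  input=c g a $  — expand A → c g B
step 4: stack=$ B g c  input=c g a $  — match c
step 5: stack=$ B g  input=g a $  — match g
step 6: stack=$ B  input=a $  — expand B → a
Stack after step 6: $ a (top = a).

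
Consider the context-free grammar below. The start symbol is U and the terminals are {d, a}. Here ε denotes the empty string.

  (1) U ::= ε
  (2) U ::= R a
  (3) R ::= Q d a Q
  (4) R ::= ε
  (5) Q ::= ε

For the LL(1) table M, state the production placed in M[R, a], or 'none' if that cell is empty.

R ::= ε

FIRST(Q) = {ε}
FIRST(R) = {ε, d}  (via Q d a Q)
FIRST(U) = {ε, a, d}  (via R a)
FOLLOW(U) includes $ since U is the start symbol.
FOLLOW(R): in U::=R a, R is followed by a with FIRST {a}. Thus FOLLOW(R) = {a}.
For R ::= Q d a Q: FIRST(Q d a Q) = {d}, so it goes in M[R, t] for t ∈ {d}.
For R ::= ε: FIRST(ε) = {ε}, so it goes in M[R, t] for t ∈ {}; since ε ∈ FIRST, also for every t ∈ FOLLOW(R) = {a}.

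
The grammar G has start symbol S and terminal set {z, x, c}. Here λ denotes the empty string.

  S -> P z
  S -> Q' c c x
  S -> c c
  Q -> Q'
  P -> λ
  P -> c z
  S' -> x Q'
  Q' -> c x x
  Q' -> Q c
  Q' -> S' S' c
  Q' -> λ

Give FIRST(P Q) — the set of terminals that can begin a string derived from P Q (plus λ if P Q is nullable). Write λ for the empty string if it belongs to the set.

FIRST(P): from P->λ we get {λ}; from P->c z we get {c}. So FIRST(P) = {λ, c}.
FIRST(S'): from S'->x Q' we get {x}. So FIRST(S') = {x}.
FIRST(S): from S->P z we get {c, z}; from S->Q' c c x we get {c, x}; from S->c c we get {c}. So FIRST(S) = {c, x, z}.
FIRST(Q): from Q->Q' we get {λ, c, x}. So FIRST(Q) = {λ, c, x}.
FIRST(Q'): from Q'->c x x we get {c}; from Q'->Q c we get {c, x}; from Q'->S' S' c we get {x}; from Q'->λ we get {λ}. So FIRST(Q') = {λ, c, x}.
FIRST(P Q): take FIRST of each symbol in turn, carrying on past any symbol whose FIRST contains λ; result {λ, c, x}.

{λ, c, x}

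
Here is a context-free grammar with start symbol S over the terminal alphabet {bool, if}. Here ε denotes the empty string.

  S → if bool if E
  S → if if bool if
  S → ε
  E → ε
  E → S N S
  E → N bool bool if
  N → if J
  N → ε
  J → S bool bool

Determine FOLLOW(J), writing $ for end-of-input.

FIRST(S) = {ε, if}
FIRST(N) = {ε, if}
FIRST(E) = {ε, bool, if}  (via S N S, N bool bool if)
FIRST(J) = {bool, if}  (via S bool bool)
FOLLOW(S) includes $ since S is the start symbol.
FOLLOW(S): in E→S N S (occurrence 1), S is followed by N S with FIRST {ε, if}; in E→S N S (occurrence 1), the suffix after S is nullable, so FOLLOW(S) ⊇ FOLLOW(E) = {$, bool, if}; in E→S N S (occurrence 2), the suffix after S is empty, so FOLLOW(S) ⊇ FOLLOW(E) = {$, bool, if}; in J→S bool bool, S is followed by bool bool with FIRST {bool}. Thus FOLLOW(S) = {$, bool, if}.
FOLLOW(E): in S→if bool if E, the suffix after E is empty, so FOLLOW(E) ⊇ FOLLOW(S) = {$, bool, if}. Thus FOLLOW(E) = {$, bool, if}.
FOLLOW(N): in E→S N S, N is followed by S with FIRST {ε, if}; in E→S N S, the suffix after N is nullable, so FOLLOW(N) ⊇ FOLLOW(E) = {$, bool, if}; in E→N bool bool if, N is followed by bool bool if with FIRST {bool}. Thus FOLLOW(N) = {$, bool, if}.
FOLLOW(J): in N→if J, the suffix after J is empty, so FOLLOW(J) ⊇ FOLLOW(N) = {$, bool, if}. Thus FOLLOW(J) = {$, bool, if}.

{$, bool, if}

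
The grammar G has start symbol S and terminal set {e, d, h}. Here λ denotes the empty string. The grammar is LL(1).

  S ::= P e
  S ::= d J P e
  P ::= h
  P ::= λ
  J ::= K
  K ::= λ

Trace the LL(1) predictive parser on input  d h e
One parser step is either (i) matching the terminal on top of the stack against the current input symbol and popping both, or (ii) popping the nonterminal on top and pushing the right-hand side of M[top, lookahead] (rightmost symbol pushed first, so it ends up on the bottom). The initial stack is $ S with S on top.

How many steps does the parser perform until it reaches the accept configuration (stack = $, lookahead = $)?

7

step 1: stack=$ S  input=d h e $  — expand S ::= d J P e
step 2: stack=$ e P J d  input=d h e $  — match d
step 3: stack=$ e P J  input=h e $  — expand J ::= K
step 4: stack=$ e P K  input=h e $  — expand K ::= λ
step 5: stack=$ e P  input=h e $  — expand P ::= h
step 6: stack=$ e h  input=h e $  — match h
step 7: stack=$ e  input=e $  — match e
Accept reached after 7 steps.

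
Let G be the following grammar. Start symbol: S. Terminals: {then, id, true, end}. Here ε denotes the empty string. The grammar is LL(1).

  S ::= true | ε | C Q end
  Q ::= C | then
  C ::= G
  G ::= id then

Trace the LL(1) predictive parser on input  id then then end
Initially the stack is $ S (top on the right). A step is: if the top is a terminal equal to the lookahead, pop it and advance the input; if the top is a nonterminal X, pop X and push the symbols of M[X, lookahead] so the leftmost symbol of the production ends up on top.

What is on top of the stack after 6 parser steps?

then

step 1: stack=$ S  input=id then then end $  — expand S ::= C Q end
step 2: stack=$ end Q C  input=id then then end $  — expand C ::= G
step 3: stack=$ end Q G  input=id then then end $  — expand G ::= id then
step 4: stack=$ end Q then id  input=id then then end $  — match id
step 5: stack=$ end Q then  input=then then end $  — match then
step 6: stack=$ end Q  input=then end $  — expand Q ::= then
Stack after step 6: $ end then (top = then).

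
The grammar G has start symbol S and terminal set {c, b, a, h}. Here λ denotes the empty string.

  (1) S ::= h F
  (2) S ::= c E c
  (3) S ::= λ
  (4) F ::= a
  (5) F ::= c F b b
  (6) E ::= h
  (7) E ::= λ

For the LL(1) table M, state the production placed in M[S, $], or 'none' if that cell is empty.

FIRST(S): from S::=h F we get {h}; from S::=c E c we get {c}; from S::=λ we get {λ}. So FIRST(S) = {λ, c, h}.
FIRST(F): from F::=a we get {a}; from F::=c F b b we get {c}. So FIRST(F) = {a, c}.
FIRST(E): from E::=h we get {h}; from E::=λ we get {λ}. So FIRST(E) = {λ, h}.
FOLLOW(S) includes $ since S is the start symbol.
FOLLOW(S): S appears on no right-hand side. Thus FOLLOW(S) = {$}.
For S ::= h F: FIRST(h F) = {h}, so it goes in M[S, t] for t ∈ {h}.
For S ::= c E c: FIRST(c E c) = {c}, so it goes in M[S, t] for t ∈ {c}.
For S ::= λ: FIRST(λ) = {λ}, so it goes in M[S, t] for t ∈ {}; since λ ∈ FIRST, also for every t ∈ FOLLOW(S) = {$}.

S ::= λ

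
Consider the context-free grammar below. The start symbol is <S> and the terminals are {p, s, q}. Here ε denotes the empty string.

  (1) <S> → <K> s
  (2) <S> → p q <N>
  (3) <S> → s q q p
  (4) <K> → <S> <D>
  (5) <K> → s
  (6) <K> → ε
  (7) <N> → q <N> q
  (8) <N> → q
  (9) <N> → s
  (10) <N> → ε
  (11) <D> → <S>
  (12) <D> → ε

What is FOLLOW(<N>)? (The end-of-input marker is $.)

FIRST(<N>): from <N>→q <N> q we get {q}; from <N>→q we get {q}; from <N>→s we get {s}; from <N>→ε we get {ε}. So FIRST(<N>) = {ε, q, s}.
FIRST(<S>): from <S>→<K> s we get {p, s}; from <S>→p q <N> we get {p}; from <S>→s q q p we get {s}. So FIRST(<S>) = {p, s}.
FIRST(<K>): from <K>→<S> <D> we get {p, s}; from <K>→s we get {s}; from <K>→ε we get {ε}. So FIRST(<K>) = {ε, p, s}.
FIRST(<D>): from <D>→<S> we get {p, s}; from <D>→ε we get {ε}. So FIRST(<D>) = {ε, p, s}.
FOLLOW(<S>) includes $ since <S> is the start symbol.
FOLLOW(<K>): in <S>→<K> s, <K> is followed by s with FIRST {s}. Thus FOLLOW(<K>) = {s}.
FOLLOW(<D>): in <K>→<S> <D>, the suffix after <D> is empty, so FOLLOW(<D>) ⊇ FOLLOW(<K>) = {s}. Thus FOLLOW(<D>) = {s}.
FOLLOW(<S>): in <K>→<S> <D>, <S> is followed by <D> with FIRST {ε, p, s}; in <K>→<S> <D>, the suffix after <S> is nullable, so FOLLOW(<S>) ⊇ FOLLOW(<K>) = {s}; in <D>→<S>, the suffix after <S> is empty, so FOLLOW(<S>) ⊇ FOLLOW(<D>) = {s}. Thus FOLLOW(<S>) = {$, p, s}.
FOLLOW(<N>): in <S>→p q <N>, the suffix after <N> is empty, so FOLLOW(<N>) ⊇ FOLLOW(<S>) = {$, p, s}; in <N>→q <N> q, <N> is followed by q with FIRST {q}. Thus FOLLOW(<N>) = {$, p, q, s}.

{$, p, q, s}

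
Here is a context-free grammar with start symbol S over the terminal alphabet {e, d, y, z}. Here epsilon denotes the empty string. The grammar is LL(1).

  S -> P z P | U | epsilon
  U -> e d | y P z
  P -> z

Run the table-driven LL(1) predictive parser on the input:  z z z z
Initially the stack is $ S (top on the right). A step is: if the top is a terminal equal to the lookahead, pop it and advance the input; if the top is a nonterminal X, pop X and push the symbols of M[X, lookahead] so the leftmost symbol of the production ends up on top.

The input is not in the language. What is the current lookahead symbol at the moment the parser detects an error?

z

step 1: stack=$ S  input=z z z z $  — expand S -> P z P
step 2: stack=$ P z P  input=z z z z $  — expand P -> z
step 3: stack=$ P z z  input=z z z z $  — match z
step 4: stack=$ P z  input=z z z $  — match z
step 5: stack=$ P  input=z z $  — expand P -> z
step 6: stack=$ z  input=z z $  — match z
step 7: stack=$  input=z $  — error: stack empty but input remains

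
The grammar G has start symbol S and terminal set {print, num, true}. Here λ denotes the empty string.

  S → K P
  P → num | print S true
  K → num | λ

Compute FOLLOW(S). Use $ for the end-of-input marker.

FIRST(P) = {num, print}
FIRST(K) = {λ, num}
FIRST(S) = {num, print}  (via K P)
FOLLOW(S) includes $ since S is the start symbol.
FOLLOW(S): in P→print S true, S is followed by true with FIRST {true}. Thus FOLLOW(S) = {$, true}.
FOLLOW(P): in S→K P, the suffix after P is empty, so FOLLOW(P) ⊇ FOLLOW(S) = {$, true}. Thus FOLLOW(P) = {$, true}.
FOLLOW(K): in S→K P, K is followed by P with FIRST {num, print}. Thus FOLLOW(K) = {num, print}.

{$, true}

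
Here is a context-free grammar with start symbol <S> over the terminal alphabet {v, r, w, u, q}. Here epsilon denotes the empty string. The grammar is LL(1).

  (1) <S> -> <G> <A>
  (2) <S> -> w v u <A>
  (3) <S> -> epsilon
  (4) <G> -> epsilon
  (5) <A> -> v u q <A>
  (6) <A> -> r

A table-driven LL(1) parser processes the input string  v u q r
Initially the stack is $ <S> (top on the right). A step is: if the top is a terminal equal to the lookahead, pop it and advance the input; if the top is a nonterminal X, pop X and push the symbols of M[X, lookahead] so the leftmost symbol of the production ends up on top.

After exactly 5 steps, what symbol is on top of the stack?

     Stack        Input      Action
  1  $ <S>        v u q r $  expand <S> -> <G> <A>
  2  $ <A> <G>    v u q r $  expand <G> -> epsilon
  3  $ <A>        v u q r $  expand <A> -> v u q <A>
  4  $ <A> q u v  v u q r $  match v
  5  $ <A> q u    u q r $    match u
Stack after step 5: $ <A> q (top = q).

q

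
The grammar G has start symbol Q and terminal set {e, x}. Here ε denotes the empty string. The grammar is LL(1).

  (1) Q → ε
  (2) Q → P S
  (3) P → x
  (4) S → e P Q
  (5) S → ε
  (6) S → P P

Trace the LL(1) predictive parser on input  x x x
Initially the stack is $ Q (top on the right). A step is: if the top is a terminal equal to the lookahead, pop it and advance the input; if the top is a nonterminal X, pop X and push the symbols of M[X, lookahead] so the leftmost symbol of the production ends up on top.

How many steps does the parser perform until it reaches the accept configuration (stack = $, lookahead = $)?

step 1: stack=$ Q  input=x x x $  — expand Q → P S
step 2: stack=$ S P  input=x x x $  — expand P → x
step 3: stack=$ S x  input=x x x $  — match x
step 4: stack=$ S  input=x x $  — expand S → P P
step 5: stack=$ P P  input=x x $  — expand P → x
step 6: stack=$ P x  input=x x $  — match x
step 7: stack=$ P  input=x $  — expand P → x
step 8: stack=$ x  input=x $  — match x
Accept reached after 8 steps.

8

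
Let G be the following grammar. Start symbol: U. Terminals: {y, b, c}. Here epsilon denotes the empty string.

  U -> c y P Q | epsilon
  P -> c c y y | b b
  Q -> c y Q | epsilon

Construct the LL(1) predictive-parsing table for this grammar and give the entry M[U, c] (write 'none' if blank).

FIRST(U): from U->c y P Q we get {c}; from U->epsilon we get {epsilon}. So FIRST(U) = {epsilon, c}.
FIRST(P): from P->c c y y we get {c}; from P->b b we get {b}. So FIRST(P) = {b, c}.
FIRST(Q): from Q->c y Q we get {c}; from Q->epsilon we get {epsilon}. So FIRST(Q) = {epsilon, c}.
FOLLOW(U) includes $ since U is the start symbol.
FOLLOW(U): U appears on no right-hand side. Thus FOLLOW(U) = {$}.
For U -> c y P Q: FIRST(c y P Q) = {c}, so it goes in M[U, t] for t ∈ {c}.
For U -> epsilon: FIRST(epsilon) = {epsilon}, so it goes in M[U, t] for t ∈ {}; since epsilon ∈ FIRST, also for every t ∈ FOLLOW(U) = {$}.

U -> c y P Q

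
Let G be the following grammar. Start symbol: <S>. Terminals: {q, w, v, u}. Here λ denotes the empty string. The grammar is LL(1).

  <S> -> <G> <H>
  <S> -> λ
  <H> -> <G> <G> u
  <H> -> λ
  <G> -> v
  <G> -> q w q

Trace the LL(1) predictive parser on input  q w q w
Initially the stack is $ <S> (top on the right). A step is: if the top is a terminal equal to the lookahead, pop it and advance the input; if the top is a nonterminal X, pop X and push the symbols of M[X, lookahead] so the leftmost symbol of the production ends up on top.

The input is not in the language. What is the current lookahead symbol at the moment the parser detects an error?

     Stack        Input      Action
  1  $ <S>        q w q w $  expand <S> -> <G> <H>
  2  $ <H> <G>    q w q w $  expand <G> -> q w q
  3  $ <H> q w q  q w q w $  match q
  4  $ <H> q w    w q w $    match w
  5  $ <H> q      q w $      match q
  6  $ <H>        w $        error: M[<H>, w] is empty

w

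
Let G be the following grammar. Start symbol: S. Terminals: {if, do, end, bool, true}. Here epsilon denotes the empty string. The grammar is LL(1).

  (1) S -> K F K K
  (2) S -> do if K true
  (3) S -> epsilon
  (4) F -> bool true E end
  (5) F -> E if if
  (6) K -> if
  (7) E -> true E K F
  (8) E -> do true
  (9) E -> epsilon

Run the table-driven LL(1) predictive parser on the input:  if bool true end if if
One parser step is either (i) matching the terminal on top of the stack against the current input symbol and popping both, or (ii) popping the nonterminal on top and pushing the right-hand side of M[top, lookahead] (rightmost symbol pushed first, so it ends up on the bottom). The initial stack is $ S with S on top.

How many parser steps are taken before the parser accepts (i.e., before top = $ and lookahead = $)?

12

step 1: stack=$ S  input=if bool true end if if $  — expand S -> K F K K
step 2: stack=$ K K F K  input=if bool true end if if $  — expand K -> if
step 3: stack=$ K K F if  input=if bool true end if if $  — match if
step 4: stack=$ K K F  input=bool true end if if $  — expand F -> bool true E end
step 5: stack=$ K K end E true bool  input=bool true end if if $  — match bool
step 6: stack=$ K K end E true  input=true end if if $  — match true
step 7: stack=$ K K end E  input=end if if $  — expand E -> epsilon
step 8: stack=$ K K end  input=end if if $  — match end
step 9: stack=$ K K  input=if if $  — expand K -> if
step 10: stack=$ K if  input=if if $  — match if
step 11: stack=$ K  input=if $  — expand K -> if
step 12: stack=$ if  input=if $  — match if
Accept reached after 12 steps.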